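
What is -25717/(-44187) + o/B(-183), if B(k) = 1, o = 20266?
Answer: 895519459/44187 ≈ 20267.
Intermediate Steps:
-25717/(-44187) + o/B(-183) = -25717/(-44187) + 20266/1 = -25717*(-1/44187) + 20266*1 = 25717/44187 + 20266 = 895519459/44187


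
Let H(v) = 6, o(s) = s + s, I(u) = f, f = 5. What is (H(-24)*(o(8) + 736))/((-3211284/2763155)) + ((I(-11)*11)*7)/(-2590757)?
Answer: -2691657450562655/693304708499 ≈ -3882.4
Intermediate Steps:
I(u) = 5
o(s) = 2*s
(H(-24)*(o(8) + 736))/((-3211284/2763155)) + ((I(-11)*11)*7)/(-2590757) = (6*(2*8 + 736))/((-3211284/2763155)) + ((5*11)*7)/(-2590757) = (6*(16 + 736))/((-3211284*1/2763155)) + (55*7)*(-1/2590757) = (6*752)/(-3211284/2763155) + 385*(-1/2590757) = 4512*(-2763155/3211284) - 385/2590757 = -1038946280/267607 - 385/2590757 = -2691657450562655/693304708499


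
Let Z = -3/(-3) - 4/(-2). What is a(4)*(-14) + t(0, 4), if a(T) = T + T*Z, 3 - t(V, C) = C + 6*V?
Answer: -225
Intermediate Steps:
Z = 3 (Z = -3*(-⅓) - 4*(-½) = 1 + 2 = 3)
t(V, C) = 3 - C - 6*V (t(V, C) = 3 - (C + 6*V) = 3 + (-C - 6*V) = 3 - C - 6*V)
a(T) = 4*T (a(T) = T + T*3 = T + 3*T = 4*T)
a(4)*(-14) + t(0, 4) = (4*4)*(-14) + (3 - 1*4 - 6*0) = 16*(-14) + (3 - 4 + 0) = -224 - 1 = -225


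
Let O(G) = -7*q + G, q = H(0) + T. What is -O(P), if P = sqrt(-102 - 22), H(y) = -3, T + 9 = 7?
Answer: -35 - 2*I*sqrt(31) ≈ -35.0 - 11.136*I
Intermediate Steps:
T = -2 (T = -9 + 7 = -2)
q = -5 (q = -3 - 2 = -5)
P = 2*I*sqrt(31) (P = sqrt(-124) = 2*I*sqrt(31) ≈ 11.136*I)
O(G) = 35 + G (O(G) = -7*(-5) + G = 35 + G)
-O(P) = -(35 + 2*I*sqrt(31)) = -35 - 2*I*sqrt(31)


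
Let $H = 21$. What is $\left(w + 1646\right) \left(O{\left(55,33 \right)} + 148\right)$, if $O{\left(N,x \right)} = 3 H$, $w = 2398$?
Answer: $853284$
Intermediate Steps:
$O{\left(N,x \right)} = 63$ ($O{\left(N,x \right)} = 3 \cdot 21 = 63$)
$\left(w + 1646\right) \left(O{\left(55,33 \right)} + 148\right) = \left(2398 + 1646\right) \left(63 + 148\right) = 4044 \cdot 211 = 853284$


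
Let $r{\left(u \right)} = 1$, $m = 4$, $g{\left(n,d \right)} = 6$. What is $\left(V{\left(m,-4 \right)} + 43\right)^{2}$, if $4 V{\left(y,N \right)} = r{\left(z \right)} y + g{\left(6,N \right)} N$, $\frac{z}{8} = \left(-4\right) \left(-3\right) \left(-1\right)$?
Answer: $1444$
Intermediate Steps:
$z = -96$ ($z = 8 \left(-4\right) \left(-3\right) \left(-1\right) = 8 \cdot 12 \left(-1\right) = 8 \left(-12\right) = -96$)
$V{\left(y,N \right)} = \frac{y}{4} + \frac{3 N}{2}$ ($V{\left(y,N \right)} = \frac{1 y + 6 N}{4} = \frac{y + 6 N}{4} = \frac{y}{4} + \frac{3 N}{2}$)
$\left(V{\left(m,-4 \right)} + 43\right)^{2} = \left(\left(\frac{1}{4} \cdot 4 + \frac{3}{2} \left(-4\right)\right) + 43\right)^{2} = \left(\left(1 - 6\right) + 43\right)^{2} = \left(-5 + 43\right)^{2} = 38^{2} = 1444$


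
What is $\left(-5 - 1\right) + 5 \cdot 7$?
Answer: $29$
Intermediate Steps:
$\left(-5 - 1\right) + 5 \cdot 7 = -6 + 35 = 29$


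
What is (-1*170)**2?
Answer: 28900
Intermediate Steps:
(-1*170)**2 = (-170)**2 = 28900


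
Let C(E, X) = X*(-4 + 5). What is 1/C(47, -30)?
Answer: -1/30 ≈ -0.033333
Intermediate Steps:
C(E, X) = X (C(E, X) = X*1 = X)
1/C(47, -30) = 1/(-30) = -1/30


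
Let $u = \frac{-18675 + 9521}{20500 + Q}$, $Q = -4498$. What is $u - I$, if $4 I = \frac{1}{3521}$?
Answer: $- \frac{9210067}{16098012} \approx -0.57212$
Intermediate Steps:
$u = - \frac{4577}{8001}$ ($u = \frac{-18675 + 9521}{20500 - 4498} = - \frac{9154}{16002} = \left(-9154\right) \frac{1}{16002} = - \frac{4577}{8001} \approx -0.57205$)
$I = \frac{1}{14084}$ ($I = \frac{1}{4 \cdot 3521} = \frac{1}{4} \cdot \frac{1}{3521} = \frac{1}{14084} \approx 7.1003 \cdot 10^{-5}$)
$u - I = - \frac{4577}{8001} - \frac{1}{14084} = - \frac{9210067}{16098012}$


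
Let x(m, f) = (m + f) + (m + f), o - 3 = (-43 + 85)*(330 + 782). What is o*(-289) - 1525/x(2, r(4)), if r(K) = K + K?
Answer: -53993597/4 ≈ -1.3498e+7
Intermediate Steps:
r(K) = 2*K
o = 46707 (o = 3 + (-43 + 85)*(330 + 782) = 3 + 42*1112 = 3 + 46704 = 46707)
x(m, f) = 2*f + 2*m (x(m, f) = (f + m) + (f + m) = 2*f + 2*m)
o*(-289) - 1525/x(2, r(4)) = 46707*(-289) - 1525/(2*(2*4) + 2*2) = -13498323 - 1525/(2*8 + 4) = -13498323 - 1525/(16 + 4) = -13498323 - 1525/20 = -13498323 - 1525*1/20 = -13498323 - 305/4 = -53993597/4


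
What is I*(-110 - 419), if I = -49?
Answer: 25921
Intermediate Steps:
I*(-110 - 419) = -49*(-110 - 419) = -49*(-529) = 25921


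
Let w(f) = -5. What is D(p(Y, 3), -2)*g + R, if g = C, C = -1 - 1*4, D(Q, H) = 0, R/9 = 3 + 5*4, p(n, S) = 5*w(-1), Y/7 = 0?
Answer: 207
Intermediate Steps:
Y = 0 (Y = 7*0 = 0)
p(n, S) = -25 (p(n, S) = 5*(-5) = -25)
R = 207 (R = 9*(3 + 5*4) = 9*(3 + 20) = 9*23 = 207)
C = -5 (C = -1 - 4 = -5)
g = -5
D(p(Y, 3), -2)*g + R = 0*(-5) + 207 = 0 + 207 = 207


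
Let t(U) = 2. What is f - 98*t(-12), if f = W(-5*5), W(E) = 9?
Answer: -187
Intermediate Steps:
f = 9
f - 98*t(-12) = 9 - 98*2 = 9 - 196 = -187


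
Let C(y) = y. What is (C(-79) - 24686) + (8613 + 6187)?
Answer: -9965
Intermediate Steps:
(C(-79) - 24686) + (8613 + 6187) = (-79 - 24686) + (8613 + 6187) = -24765 + 14800 = -9965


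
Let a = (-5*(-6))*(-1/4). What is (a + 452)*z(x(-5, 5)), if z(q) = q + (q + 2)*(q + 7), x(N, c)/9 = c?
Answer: 2212721/2 ≈ 1.1064e+6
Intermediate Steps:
x(N, c) = 9*c
z(q) = q + (2 + q)*(7 + q)
a = -15/2 (a = 30*(-1*¼) = 30*(-¼) = -15/2 ≈ -7.5000)
(a + 452)*z(x(-5, 5)) = (-15/2 + 452)*(14 + (9*5)² + 10*(9*5)) = 889*(14 + 45² + 10*45)/2 = 889*(14 + 2025 + 450)/2 = (889/2)*2489 = 2212721/2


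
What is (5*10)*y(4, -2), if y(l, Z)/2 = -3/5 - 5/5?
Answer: -160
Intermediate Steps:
y(l, Z) = -16/5 (y(l, Z) = 2*(-3/5 - 5/5) = 2*(-3*⅕ - 5*⅕) = 2*(-⅗ - 1) = 2*(-8/5) = -16/5)
(5*10)*y(4, -2) = (5*10)*(-16/5) = 50*(-16/5) = -160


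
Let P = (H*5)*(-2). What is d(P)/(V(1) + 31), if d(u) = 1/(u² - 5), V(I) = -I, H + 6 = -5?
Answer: 1/362850 ≈ 2.7560e-6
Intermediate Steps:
H = -11 (H = -6 - 5 = -11)
P = 110 (P = -11*5*(-2) = -55*(-2) = 110)
d(u) = 1/(-5 + u²)
d(P)/(V(1) + 31) = 1/((-1*1 + 31)*(-5 + 110²)) = 1/((-1 + 31)*(-5 + 12100)) = 1/(30*12095) = (1/30)*(1/12095) = 1/362850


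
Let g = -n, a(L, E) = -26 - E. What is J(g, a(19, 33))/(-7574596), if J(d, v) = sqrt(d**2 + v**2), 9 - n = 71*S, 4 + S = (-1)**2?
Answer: -sqrt(52765)/7574596 ≈ -3.0326e-5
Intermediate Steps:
S = -3 (S = -4 + (-1)**2 = -4 + 1 = -3)
n = 222 (n = 9 - 71*(-3) = 9 - 1*(-213) = 9 + 213 = 222)
g = -222 (g = -1*222 = -222)
J(g, a(19, 33))/(-7574596) = sqrt((-222)**2 + (-26 - 1*33)**2)/(-7574596) = sqrt(49284 + (-26 - 33)**2)*(-1/7574596) = sqrt(49284 + (-59)**2)*(-1/7574596) = sqrt(49284 + 3481)*(-1/7574596) = sqrt(52765)*(-1/7574596) = -sqrt(52765)/7574596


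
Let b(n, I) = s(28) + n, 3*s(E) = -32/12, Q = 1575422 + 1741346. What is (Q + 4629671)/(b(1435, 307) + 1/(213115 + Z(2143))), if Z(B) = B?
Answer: 15394811096358/2778335015 ≈ 5541.0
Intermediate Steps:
Q = 3316768
s(E) = -8/9 (s(E) = (-32/12)/3 = (-32*1/12)/3 = (⅓)*(-8/3) = -8/9)
b(n, I) = -8/9 + n
(Q + 4629671)/(b(1435, 307) + 1/(213115 + Z(2143))) = (3316768 + 4629671)/((-8/9 + 1435) + 1/(213115 + 2143)) = 7946439/(12907/9 + 1/215258) = 7946439/(2778335015/1937322) = 7946439*(1937322/2778335015) = 15394811096358/2778335015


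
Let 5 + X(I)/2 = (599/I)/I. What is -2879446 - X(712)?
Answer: -729856402391/253472 ≈ -2.8794e+6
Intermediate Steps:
X(I) = -10 + 1198/I² (X(I) = -10 + 2*((599/I)/I) = -10 + 2*(599/I²) = -10 + 1198/I²)
-2879446 - X(712) = -2879446 - (-10 + 1198/712²) = -2879446 - (-10 + 1198*(1/506944)) = -2879446 - (-10 + 599/253472) = -2879446 - 1*(-2534121/253472) = -2879446 + 2534121/253472 = -729856402391/253472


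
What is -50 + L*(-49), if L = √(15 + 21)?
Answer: -344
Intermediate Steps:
L = 6 (L = √36 = 6)
-50 + L*(-49) = -50 + 6*(-49) = -50 - 294 = -344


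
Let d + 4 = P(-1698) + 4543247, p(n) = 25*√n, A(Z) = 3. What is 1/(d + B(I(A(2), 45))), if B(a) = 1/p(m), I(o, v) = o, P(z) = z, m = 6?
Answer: 17030793750/77346116201343749 - 25*√6/77346116201343749 ≈ 2.2019e-7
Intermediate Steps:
d = 4541545 (d = -4 + (-1698 + 4543247) = -4 + 4541549 = 4541545)
B(a) = √6/150 (B(a) = 1/(25*√6) = √6/150)
1/(d + B(I(A(2), 45))) = 1/(4541545 + √6/150)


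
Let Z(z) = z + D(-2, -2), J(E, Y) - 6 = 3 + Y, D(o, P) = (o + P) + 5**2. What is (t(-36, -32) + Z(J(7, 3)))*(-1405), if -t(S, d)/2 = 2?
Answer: -40745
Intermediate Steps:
D(o, P) = 25 + P + o (D(o, P) = (P + o) + 25 = 25 + P + o)
t(S, d) = -4 (t(S, d) = -2*2 = -4)
J(E, Y) = 9 + Y (J(E, Y) = 6 + (3 + Y) = 9 + Y)
Z(z) = 21 + z (Z(z) = z + (25 - 2 - 2) = z + 21 = 21 + z)
(t(-36, -32) + Z(J(7, 3)))*(-1405) = (-4 + (21 + (9 + 3)))*(-1405) = (-4 + (21 + 12))*(-1405) = (-4 + 33)*(-1405) = 29*(-1405) = -40745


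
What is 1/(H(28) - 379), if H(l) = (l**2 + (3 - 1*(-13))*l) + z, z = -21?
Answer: 1/832 ≈ 0.0012019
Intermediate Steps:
H(l) = -21 + l**2 + 16*l (H(l) = (l**2 + (3 - 1*(-13))*l) - 21 = (l**2 + (3 + 13)*l) - 21 = (l**2 + 16*l) - 21 = -21 + l**2 + 16*l)
1/(H(28) - 379) = 1/((-21 + 28**2 + 16*28) - 379) = 1/((-21 + 784 + 448) - 379) = 1/(1211 - 379) = 1/832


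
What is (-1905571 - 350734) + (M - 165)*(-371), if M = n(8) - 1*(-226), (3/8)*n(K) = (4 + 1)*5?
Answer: -6911008/3 ≈ -2.3037e+6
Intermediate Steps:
n(K) = 200/3 (n(K) = 8*((4 + 1)*5)/3 = 8*(5*5)/3 = (8/3)*25 = 200/3)
M = 878/3 (M = 200/3 - 1*(-226) = 200/3 + 226 = 878/3 ≈ 292.67)
(-1905571 - 350734) + (M - 165)*(-371) = (-1905571 - 350734) + (878/3 - 165)*(-371) = -2256305 + (383/3)*(-371) = -2256305 - 142093/3 = -6911008/3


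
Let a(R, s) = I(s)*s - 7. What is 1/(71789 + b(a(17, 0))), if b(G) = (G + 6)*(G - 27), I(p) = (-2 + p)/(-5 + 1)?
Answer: 1/71823 ≈ 1.3923e-5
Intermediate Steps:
I(p) = ½ - p/4 (I(p) = (-2 + p)/(-4) = (-2 + p)*(-¼) = ½ - p/4)
a(R, s) = -7 + s*(½ - s/4) (a(R, s) = (½ - s/4)*s - 7 = s*(½ - s/4) - 7 = -7 + s*(½ - s/4))
b(G) = (-27 + G)*(6 + G) (b(G) = (6 + G)*(-27 + G) = (-27 + G)*(6 + G))
1/(71789 + b(a(17, 0))) = 1/(71789 + (-162 + (-7 - ¼*0*(-2 + 0))² - 21*(-7 - ¼*0*(-2 + 0)))) = 1/(71789 + (-162 + (-7 - ¼*0*(-2))² - 21*(-7 - ¼*0*(-2)))) = 1/(71789 + (-162 + (-7 + 0)² - 21*(-7 + 0))) = 1/(71789 + (-162 + (-7)² - 21*(-7))) = 1/(71789 + (-162 + 49 + 147)) = 1/(71789 + 34) = 1/71823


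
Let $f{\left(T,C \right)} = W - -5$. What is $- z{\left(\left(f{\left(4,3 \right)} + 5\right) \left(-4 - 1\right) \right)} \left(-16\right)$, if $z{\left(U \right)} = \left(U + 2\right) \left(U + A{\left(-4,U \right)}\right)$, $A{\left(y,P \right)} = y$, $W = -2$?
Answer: $26752$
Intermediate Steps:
$f{\left(T,C \right)} = 3$ ($f{\left(T,C \right)} = -2 - -5 = -2 + 5 = 3$)
$z{\left(U \right)} = \left(-4 + U\right) \left(2 + U\right)$ ($z{\left(U \right)} = \left(U + 2\right) \left(U - 4\right) = \left(2 + U\right) \left(-4 + U\right) = \left(-4 + U\right) \left(2 + U\right)$)
$- z{\left(\left(f{\left(4,3 \right)} + 5\right) \left(-4 - 1\right) \right)} \left(-16\right) = - (-8 + \left(\left(3 + 5\right) \left(-4 - 1\right)\right)^{2} - 2 \left(3 + 5\right) \left(-4 - 1\right)) \left(-16\right) = - (-8 + \left(8 \left(-5\right)\right)^{2} - 2 \cdot 8 \left(-5\right)) \left(-16\right) = - (-8 + \left(-40\right)^{2} - -80) \left(-16\right) = - (-8 + 1600 + 80) \left(-16\right) = \left(-1\right) 1672 \left(-16\right) = \left(-1672\right) \left(-16\right) = 26752$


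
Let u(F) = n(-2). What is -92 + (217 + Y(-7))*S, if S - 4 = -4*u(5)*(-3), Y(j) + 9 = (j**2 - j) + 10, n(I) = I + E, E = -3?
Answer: -15436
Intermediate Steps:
n(I) = -3 + I (n(I) = I - 3 = -3 + I)
u(F) = -5 (u(F) = -3 - 2 = -5)
Y(j) = 1 + j**2 - j (Y(j) = -9 + ((j**2 - j) + 10) = -9 + (10 + j**2 - j) = 1 + j**2 - j)
S = -56 (S = 4 - 4*(-5)*(-3) = 4 + 20*(-3) = 4 - 60 = -56)
-92 + (217 + Y(-7))*S = -92 + (217 + (1 + (-7)**2 - 1*(-7)))*(-56) = -92 + (217 + (1 + 49 + 7))*(-56) = -92 + (217 + 57)*(-56) = -92 + 274*(-56) = -92 - 15344 = -15436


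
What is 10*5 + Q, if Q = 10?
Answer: 60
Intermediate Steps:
10*5 + Q = 10*5 + 10 = 50 + 10 = 60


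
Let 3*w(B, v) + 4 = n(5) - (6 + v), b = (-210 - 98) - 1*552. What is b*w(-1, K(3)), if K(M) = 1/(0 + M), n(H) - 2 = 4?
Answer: 11180/9 ≈ 1242.2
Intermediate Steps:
n(H) = 6 (n(H) = 2 + 4 = 6)
K(M) = 1/M
b = -860 (b = -308 - 552 = -860)
w(B, v) = -4/3 - v/3 (w(B, v) = -4/3 + (6 - (6 + v))/3 = -4/3 + (6 + (-6 - v))/3 = -4/3 + (-v)/3 = -4/3 - v/3)
b*w(-1, K(3)) = -860*(-4/3 - 1/3/3) = -860*(-4/3 - 1/3*1/3) = -860*(-4/3 - 1/9) = -860*(-13/9) = 11180/9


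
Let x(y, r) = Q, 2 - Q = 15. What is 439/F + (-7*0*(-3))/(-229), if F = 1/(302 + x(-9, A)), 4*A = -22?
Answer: 126871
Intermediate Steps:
A = -11/2 (A = (¼)*(-22) = -11/2 ≈ -5.5000)
Q = -13 (Q = 2 - 1*15 = 2 - 15 = -13)
x(y, r) = -13
F = 1/289 (F = 1/(302 - 13) = 1/289 ≈ 0.0034602)
439/F + (-7*0*(-3))/(-229) = 439/(1/289) + (-7*0*(-3))/(-229) = 439*289 + (0*(-3))*(-1/229) = 126871 + 0*(-1/229) = 126871 + 0 = 126871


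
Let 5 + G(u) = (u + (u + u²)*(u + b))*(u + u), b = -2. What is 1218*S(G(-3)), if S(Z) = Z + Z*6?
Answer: 1645518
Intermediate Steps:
G(u) = -5 + 2*u*(u + (-2 + u)*(u + u²)) (G(u) = -5 + (u + (u + u²)*(u - 2))*(u + u) = -5 + (u + (u + u²)*(-2 + u))*(2*u) = -5 + (u + (-2 + u)*(u + u²))*(2*u) = -5 + 2*u*(u + (-2 + u)*(u + u²)))
S(Z) = 7*Z (S(Z) = Z + 6*Z = 7*Z)
1218*S(G(-3)) = 1218*(7*(-5 - 2*(-3)² - 2*(-3)³ + 2*(-3)⁴)) = 1218*(7*(-5 - 2*9 - 2*(-27) + 2*81)) = 1218*(7*(-5 - 18 + 54 + 162)) = 1218*(7*193) = 1218*1351 = 1645518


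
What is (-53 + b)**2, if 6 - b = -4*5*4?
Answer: 1089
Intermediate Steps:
b = 86 (b = 6 - (-4*5)*4 = 6 - (-20)*4 = 6 - 1*(-80) = 6 + 80 = 86)
(-53 + b)**2 = (-53 + 86)**2 = 33**2 = 1089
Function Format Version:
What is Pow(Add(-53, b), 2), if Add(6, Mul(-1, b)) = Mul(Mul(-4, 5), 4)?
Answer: 1089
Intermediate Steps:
b = 86 (b = Add(6, Mul(-1, Mul(Mul(-4, 5), 4))) = Add(6, Mul(-1, Mul(-20, 4))) = Add(6, Mul(-1, -80)) = Add(6, 80) = 86)
Pow(Add(-53, b), 2) = Pow(Add(-53, 86), 2) = Pow(33, 2) = 1089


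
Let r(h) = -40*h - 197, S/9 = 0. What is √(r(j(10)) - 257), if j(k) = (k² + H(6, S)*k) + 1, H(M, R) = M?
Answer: 3*I*√766 ≈ 83.03*I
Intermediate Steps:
S = 0 (S = 9*0 = 0)
j(k) = 1 + k² + 6*k (j(k) = (k² + 6*k) + 1 = 1 + k² + 6*k)
r(h) = -197 - 40*h
√(r(j(10)) - 257) = √((-197 - 40*(1 + 10² + 6*10)) - 257) = √((-197 - 40*(1 + 100 + 60)) - 257) = √((-197 - 40*161) - 257) = √((-197 - 6440) - 257) = √(-6637 - 257) = √(-6894) = 3*I*√766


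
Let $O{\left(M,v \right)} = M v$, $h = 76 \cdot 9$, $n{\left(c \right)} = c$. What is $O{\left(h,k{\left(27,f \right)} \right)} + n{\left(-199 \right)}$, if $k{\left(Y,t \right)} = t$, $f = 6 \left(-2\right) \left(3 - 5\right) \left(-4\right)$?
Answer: $-65863$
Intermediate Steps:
$f = -96$ ($f = - 12 \left(\left(-2\right) \left(-4\right)\right) = \left(-12\right) 8 = -96$)
$h = 684$
$O{\left(h,k{\left(27,f \right)} \right)} + n{\left(-199 \right)} = 684 \left(-96\right) - 199 = -65664 - 199 = -65863$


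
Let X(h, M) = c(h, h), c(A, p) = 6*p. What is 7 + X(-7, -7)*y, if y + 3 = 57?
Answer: -2261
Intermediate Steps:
y = 54 (y = -3 + 57 = 54)
X(h, M) = 6*h
7 + X(-7, -7)*y = 7 + (6*(-7))*54 = 7 - 42*54 = 7 - 2268 = -2261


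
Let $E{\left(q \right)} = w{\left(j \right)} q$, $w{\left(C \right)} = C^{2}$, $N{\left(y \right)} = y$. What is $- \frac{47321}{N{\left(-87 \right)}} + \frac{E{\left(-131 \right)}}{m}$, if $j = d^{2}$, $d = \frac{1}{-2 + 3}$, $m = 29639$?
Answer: $\frac{1402535722}{2578593} \approx 543.92$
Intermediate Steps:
$d = 1$ ($d = 1^{-1} = 1$)
$j = 1$ ($j = 1^{2} = 1$)
$E{\left(q \right)} = q$ ($E{\left(q \right)} = 1^{2} q = 1 q = q$)
$- \frac{47321}{N{\left(-87 \right)}} + \frac{E{\left(-131 \right)}}{m} = - \frac{47321}{-87} - \frac{131}{29639} = \left(-47321\right) \left(- \frac{1}{87}\right) - \frac{131}{29639} = \frac{47321}{87} - \frac{131}{29639} = \frac{1402535722}{2578593}$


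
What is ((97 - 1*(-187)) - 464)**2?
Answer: 32400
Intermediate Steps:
((97 - 1*(-187)) - 464)**2 = ((97 + 187) - 464)**2 = (284 - 464)**2 = (-180)**2 = 32400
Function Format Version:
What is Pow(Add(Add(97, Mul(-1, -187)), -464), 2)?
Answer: 32400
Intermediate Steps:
Pow(Add(Add(97, Mul(-1, -187)), -464), 2) = Pow(Add(Add(97, 187), -464), 2) = Pow(Add(284, -464), 2) = Pow(-180, 2) = 32400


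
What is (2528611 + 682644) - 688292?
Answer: 2522963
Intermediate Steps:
(2528611 + 682644) - 688292 = 3211255 - 688292 = 2522963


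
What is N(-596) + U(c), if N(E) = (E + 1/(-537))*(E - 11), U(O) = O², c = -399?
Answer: 279763108/537 ≈ 5.2097e+5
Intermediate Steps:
N(E) = (-11 + E)*(-1/537 + E) (N(E) = (E - 1/537)*(-11 + E) = (-1/537 + E)*(-11 + E) = (-11 + E)*(-1/537 + E))
N(-596) + U(c) = (11/537 + (-596)² - 5908/537*(-596)) + (-399)² = (11/537 + 355216 + 3521168/537) + 159201 = 194272171/537 + 159201 = 279763108/537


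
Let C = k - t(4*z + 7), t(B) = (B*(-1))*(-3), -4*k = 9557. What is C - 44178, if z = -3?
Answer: -186209/4 ≈ -46552.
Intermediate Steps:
k = -9557/4 (k = -¼*9557 = -9557/4 ≈ -2389.3)
t(B) = 3*B (t(B) = -B*(-3) = 3*B)
C = -9497/4 (C = -9557/4 - 3*(4*(-3) + 7) = -9557/4 - 3*(-12 + 7) = -9557/4 - 3*(-5) = -9557/4 - 1*(-15) = -9557/4 + 15 = -9497/4 ≈ -2374.3)
C - 44178 = -9497/4 - 44178 = -186209/4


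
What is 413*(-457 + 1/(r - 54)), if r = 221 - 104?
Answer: -1698610/9 ≈ -1.8873e+5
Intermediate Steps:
r = 117
413*(-457 + 1/(r - 54)) = 413*(-457 + 1/(117 - 54)) = 413*(-457 + 1/63) = 413*(-28790/63) = -1698610/9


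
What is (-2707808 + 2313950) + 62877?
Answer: -330981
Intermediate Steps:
(-2707808 + 2313950) + 62877 = -393858 + 62877 = -330981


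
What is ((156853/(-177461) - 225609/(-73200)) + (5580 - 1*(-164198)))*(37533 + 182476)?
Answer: 161741041049429034247/4330048400 ≈ 3.7353e+10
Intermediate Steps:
((156853/(-177461) - 225609/(-73200)) + (5580 - 1*(-164198)))*(37533 + 182476) = ((156853*(-1/177461) - 225609*(-1/73200)) + (5580 + 164198))*220009 = ((-156853/177461 + 75203/24400) + 169778)*220009 = (9518386383/4330048400 + 169778)*220009 = (735156475641583/4330048400)*220009 = 161741041049429034247/4330048400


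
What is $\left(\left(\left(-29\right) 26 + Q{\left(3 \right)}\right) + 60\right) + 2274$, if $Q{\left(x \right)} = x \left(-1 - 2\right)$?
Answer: $1571$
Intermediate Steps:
$Q{\left(x \right)} = - 3 x$ ($Q{\left(x \right)} = x \left(-3\right) = - 3 x$)
$\left(\left(\left(-29\right) 26 + Q{\left(3 \right)}\right) + 60\right) + 2274 = \left(\left(\left(-29\right) 26 - 9\right) + 60\right) + 2274 = \left(\left(-754 - 9\right) + 60\right) + 2274 = \left(-763 + 60\right) + 2274 = -703 + 2274 = 1571$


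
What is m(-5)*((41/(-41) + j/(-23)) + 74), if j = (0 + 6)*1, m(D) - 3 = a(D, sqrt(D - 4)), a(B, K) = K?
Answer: 5019/23 + 5019*I/23 ≈ 218.22 + 218.22*I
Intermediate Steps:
m(D) = 3 + sqrt(-4 + D) (m(D) = 3 + sqrt(D - 4) = 3 + sqrt(-4 + D))
j = 6 (j = 6*1 = 6)
m(-5)*((41/(-41) + j/(-23)) + 74) = (3 + sqrt(-4 - 5))*((41/(-41) + 6/(-23)) + 74) = (3 + sqrt(-9))*((41*(-1/41) + 6*(-1/23)) + 74) = (3 + 3*I)*((-1 - 6/23) + 74) = (3 + 3*I)*(-29/23 + 74) = (3 + 3*I)*(1673/23) = 5019/23 + 5019*I/23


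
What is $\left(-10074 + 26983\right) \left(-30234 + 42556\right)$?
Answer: $208352698$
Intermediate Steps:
$\left(-10074 + 26983\right) \left(-30234 + 42556\right) = 16909 \cdot 12322 = 208352698$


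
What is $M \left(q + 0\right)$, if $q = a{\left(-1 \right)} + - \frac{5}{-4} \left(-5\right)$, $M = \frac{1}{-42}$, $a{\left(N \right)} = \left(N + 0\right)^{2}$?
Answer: $\frac{1}{8} \approx 0.125$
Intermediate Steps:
$a{\left(N \right)} = N^{2}$
$M = - \frac{1}{42} \approx -0.02381$
$q = - \frac{21}{4}$ ($q = \left(-1\right)^{2} + - \frac{5}{-4} \left(-5\right) = 1 + \left(-5\right) \left(- \frac{1}{4}\right) \left(-5\right) = 1 + \frac{5}{4} \left(-5\right) = 1 - \frac{25}{4} = - \frac{21}{4} \approx -5.25$)
$M \left(q + 0\right) = - \frac{- \frac{21}{4} + 0}{42} = \left(- \frac{1}{42}\right) \left(- \frac{21}{4}\right) = \frac{1}{8}$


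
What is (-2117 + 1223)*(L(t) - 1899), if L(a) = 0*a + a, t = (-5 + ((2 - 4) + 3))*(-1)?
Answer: 1694130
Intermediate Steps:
t = 4 (t = (-5 + (-2 + 3))*(-1) = (-5 + 1)*(-1) = -4*(-1) = 4)
L(a) = a (L(a) = 0 + a = a)
(-2117 + 1223)*(L(t) - 1899) = (-2117 + 1223)*(4 - 1899) = -894*(-1895) = 1694130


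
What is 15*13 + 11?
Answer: 206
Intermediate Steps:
15*13 + 11 = 195 + 11 = 206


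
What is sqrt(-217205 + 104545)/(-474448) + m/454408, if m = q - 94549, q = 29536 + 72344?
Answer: 7331/454408 - I*sqrt(28165)/237224 ≈ 0.016133 - 0.00070745*I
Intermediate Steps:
q = 101880
m = 7331 (m = 101880 - 94549 = 7331)
sqrt(-217205 + 104545)/(-474448) + m/454408 = sqrt(-217205 + 104545)/(-474448) + 7331/454408 = sqrt(-112660)*(-1/474448) + 7331*(1/454408) = (2*I*sqrt(28165))*(-1/474448) + 7331/454408 = -I*sqrt(28165)/237224 + 7331/454408 = 7331/454408 - I*sqrt(28165)/237224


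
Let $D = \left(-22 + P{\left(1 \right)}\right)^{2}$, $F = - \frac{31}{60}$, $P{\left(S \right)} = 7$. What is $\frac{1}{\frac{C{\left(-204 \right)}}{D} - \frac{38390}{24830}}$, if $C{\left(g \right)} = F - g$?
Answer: $- \frac{33520500}{21511553} \approx -1.5583$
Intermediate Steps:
$F = - \frac{31}{60}$ ($F = \left(-31\right) \frac{1}{60} = - \frac{31}{60} \approx -0.51667$)
$C{\left(g \right)} = - \frac{31}{60} - g$
$D = 225$ ($D = \left(-22 + 7\right)^{2} = \left(-15\right)^{2} = 225$)
$\frac{1}{\frac{C{\left(-204 \right)}}{D} - \frac{38390}{24830}} = \frac{1}{\frac{- \frac{31}{60} - -204}{225} - \frac{38390}{24830}} = \frac{1}{\left(- \frac{31}{60} + 204\right) \frac{1}{225} - \frac{3839}{2483}} = \frac{1}{\frac{12209}{60} \cdot \frac{1}{225} - \frac{3839}{2483}} = \frac{1}{\frac{12209}{13500} - \frac{3839}{2483}} = \frac{1}{- \frac{21511553}{33520500}} = - \frac{33520500}{21511553}$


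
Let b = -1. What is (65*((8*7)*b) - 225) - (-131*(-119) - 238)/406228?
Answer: -1570086571/406228 ≈ -3865.0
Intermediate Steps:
(65*((8*7)*b) - 225) - (-131*(-119) - 238)/406228 = (65*((8*7)*(-1)) - 225) - (-131*(-119) - 238)/406228 = (65*(56*(-1)) - 225) - (15589 - 238)/406228 = (65*(-56) - 225) - 15351/406228 = (-3640 - 225) - 1*15351/406228 = -3865 - 15351/406228 = -1570086571/406228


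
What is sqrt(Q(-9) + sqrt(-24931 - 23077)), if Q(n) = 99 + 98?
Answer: sqrt(197 + 2*I*sqrt(12002)) ≈ 15.679 + 6.9874*I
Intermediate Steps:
Q(n) = 197
sqrt(Q(-9) + sqrt(-24931 - 23077)) = sqrt(197 + sqrt(-24931 - 23077)) = sqrt(197 + sqrt(-48008)) = sqrt(197 + 2*I*sqrt(12002))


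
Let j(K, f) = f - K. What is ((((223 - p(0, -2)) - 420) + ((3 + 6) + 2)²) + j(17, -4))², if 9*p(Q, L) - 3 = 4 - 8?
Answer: 760384/81 ≈ 9387.5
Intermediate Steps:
p(Q, L) = -⅑ (p(Q, L) = ⅓ + (4 - 8)/9 = ⅓ + (⅑)*(-4) = ⅓ - 4/9 = -⅑)
((((223 - p(0, -2)) - 420) + ((3 + 6) + 2)²) + j(17, -4))² = ((((223 - 1*(-⅑)) - 420) + ((3 + 6) + 2)²) + (-4 - 1*17))² = ((((223 + ⅑) - 420) + (9 + 2)²) + (-4 - 17))² = (((2008/9 - 420) + 11²) - 21)² = ((-1772/9 + 121) - 21)² = (-683/9 - 21)² = (-872/9)² = 760384/81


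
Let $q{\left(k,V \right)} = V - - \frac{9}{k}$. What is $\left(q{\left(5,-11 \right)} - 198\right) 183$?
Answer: $- \frac{189588}{5} \approx -37918.0$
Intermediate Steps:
$q{\left(k,V \right)} = V + \frac{9}{k}$
$\left(q{\left(5,-11 \right)} - 198\right) 183 = \left(\left(-11 + \frac{9}{5}\right) - 198\right) 183 = \left(- \frac{46}{5} - 198\right) 183 = \left(- \frac{1036}{5}\right) 183 = - \frac{189588}{5}$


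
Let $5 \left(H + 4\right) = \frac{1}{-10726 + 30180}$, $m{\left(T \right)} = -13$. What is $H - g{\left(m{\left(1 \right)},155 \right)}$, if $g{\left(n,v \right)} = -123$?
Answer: $\frac{11575131}{97270} \approx 119.0$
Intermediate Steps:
$H = - \frac{389079}{97270}$ ($H = -4 + \frac{1}{5 \left(-10726 + 30180\right)} = -4 + \frac{1}{5 \cdot 19454} = -4 + \frac{1}{5} \cdot \frac{1}{19454} = -4 + \frac{1}{97270} = - \frac{389079}{97270} \approx -4.0$)
$H - g{\left(m{\left(1 \right)},155 \right)} = - \frac{389079}{97270} - -123 = - \frac{389079}{97270} + 123 = \frac{11575131}{97270}$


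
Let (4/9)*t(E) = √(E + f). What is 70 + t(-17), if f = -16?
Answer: 70 + 9*I*√33/4 ≈ 70.0 + 12.925*I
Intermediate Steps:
t(E) = 9*√(-16 + E)/4 (t(E) = 9*√(E - 16)/4 = 9*√(-16 + E)/4)
70 + t(-17) = 70 + 9*√(-16 - 17)/4 = 70 + 9*√(-33)/4 = 70 + 9*(I*√33)/4 = 70 + 9*I*√33/4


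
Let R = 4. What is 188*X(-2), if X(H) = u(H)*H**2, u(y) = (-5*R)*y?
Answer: 30080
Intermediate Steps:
u(y) = -20*y (u(y) = (-5*4)*y = -20*y)
X(H) = -20*H**3 (X(H) = (-20*H)*H**2 = -20*H**3)
188*X(-2) = 188*(-20*(-2)**3) = 188*(-20*(-8)) = 188*160 = 30080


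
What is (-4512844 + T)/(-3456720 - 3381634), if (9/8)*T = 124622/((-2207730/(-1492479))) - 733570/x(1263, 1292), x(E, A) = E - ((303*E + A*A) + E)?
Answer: 15078485533781112094/23234119068725886195 ≈ 0.64898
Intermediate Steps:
x(E, A) = -A² - 303*E (x(E, A) = E - ((303*E + A²) + E) = E - ((A² + 303*E) + E) = E - (A² + 304*E) = E + (-A² - 304*E) = -A² - 303*E)
T = 508874787912705352/6795237295035 (T = 8*(124622/((-2207730/(-1492479))) - 733570/(-1*1292² - 303*1263))/9 = 8*(124622/((-2207730*(-1/1492479))) - 733570/(-1*1669264 - 382689))/9 = 8*(124622/(735910/497493) - 733570/(-1669264 - 382689))/9 = 8*(124622*(497493/735910) - 733570/(-2051953))/9 = 8*(30999286323/367955 - 733570*(-1/2051953))/9 = 8*(30999286323/367955 + 733570/2051953)/9 = (8/9)*(63609348489088169/755026366115) = 508874787912705352/6795237295035 ≈ 74887.)
(-4512844 + T)/(-3456720 - 3381634) = (-4512844 + 508874787912705352/6795237295035)/(-3456720 - 3381634) = -30156971067562224188/6795237295035/(-6838354) = -30156971067562224188/6795237295035*(-1/6838354) = 15078485533781112094/23234119068725886195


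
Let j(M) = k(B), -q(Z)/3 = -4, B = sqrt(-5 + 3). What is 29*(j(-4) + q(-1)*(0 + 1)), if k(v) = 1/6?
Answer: 2117/6 ≈ 352.83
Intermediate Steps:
B = I*sqrt(2) (B = sqrt(-2) = I*sqrt(2) ≈ 1.4142*I)
k(v) = 1/6
q(Z) = 12 (q(Z) = -3*(-4) = 12)
j(M) = 1/6
29*(j(-4) + q(-1)*(0 + 1)) = 29*(1/6 + 12*(0 + 1)) = 29*(1/6 + 12*1) = 29*(1/6 + 12) = 29*(73/6) = 2117/6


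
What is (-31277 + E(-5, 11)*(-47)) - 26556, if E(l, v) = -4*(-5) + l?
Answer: -58538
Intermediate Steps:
E(l, v) = 20 + l
(-31277 + E(-5, 11)*(-47)) - 26556 = (-31277 + (20 - 5)*(-47)) - 26556 = (-31277 + 15*(-47)) - 26556 = (-31277 - 705) - 26556 = -31982 - 26556 = -58538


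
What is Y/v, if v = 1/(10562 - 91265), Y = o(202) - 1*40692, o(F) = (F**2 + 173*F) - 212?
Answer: -2812176738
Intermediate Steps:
o(F) = -212 + F**2 + 173*F
Y = 34846 (Y = (-212 + 202**2 + 173*202) - 1*40692 = (-212 + 40804 + 34946) - 40692 = 75538 - 40692 = 34846)
v = -1/80703 (v = 1/(-80703) = -1/80703 ≈ -1.2391e-5)
Y/v = 34846/(-1/80703) = 34846*(-80703) = -2812176738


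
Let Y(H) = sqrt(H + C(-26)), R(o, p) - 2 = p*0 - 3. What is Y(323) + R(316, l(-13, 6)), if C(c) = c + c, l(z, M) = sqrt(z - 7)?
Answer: -1 + sqrt(271) ≈ 15.462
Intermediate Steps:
l(z, M) = sqrt(-7 + z)
C(c) = 2*c
R(o, p) = -1 (R(o, p) = 2 + (p*0 - 3) = 2 + (0 - 3) = 2 - 3 = -1)
Y(H) = sqrt(-52 + H) (Y(H) = sqrt(H + 2*(-26)) = sqrt(H - 52) = sqrt(-52 + H))
Y(323) + R(316, l(-13, 6)) = sqrt(-52 + 323) - 1 = sqrt(271) - 1 = -1 + sqrt(271)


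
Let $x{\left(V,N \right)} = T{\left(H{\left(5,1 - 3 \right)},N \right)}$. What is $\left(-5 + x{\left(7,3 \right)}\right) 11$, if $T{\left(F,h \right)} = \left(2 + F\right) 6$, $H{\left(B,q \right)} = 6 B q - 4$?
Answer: $-4147$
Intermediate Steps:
$H{\left(B,q \right)} = -4 + 6 B q$ ($H{\left(B,q \right)} = 6 B q - 4 = -4 + 6 B q$)
$T{\left(F,h \right)} = 12 + 6 F$
$x{\left(V,N \right)} = -372$ ($x{\left(V,N \right)} = 12 + 6 \left(-4 + 6 \cdot 5 \left(1 - 3\right)\right) = 12 + 6 \left(-4 + 6 \cdot 5 \left(-2\right)\right) = 12 + 6 \left(-4 - 60\right) = 12 + 6 \left(-64\right) = 12 - 384 = -372$)
$\left(-5 + x{\left(7,3 \right)}\right) 11 = \left(-5 - 372\right) 11 = \left(-377\right) 11 = -4147$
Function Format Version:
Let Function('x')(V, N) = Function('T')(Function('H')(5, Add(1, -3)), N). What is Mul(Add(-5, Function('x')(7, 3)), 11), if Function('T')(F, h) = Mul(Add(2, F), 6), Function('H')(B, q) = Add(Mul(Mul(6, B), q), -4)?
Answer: -4147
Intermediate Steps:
Function('H')(B, q) = Add(-4, Mul(6, B, q)) (Function('H')(B, q) = Add(Mul(6, B, q), -4) = Add(-4, Mul(6, B, q)))
Function('T')(F, h) = Add(12, Mul(6, F))
Function('x')(V, N) = -372 (Function('x')(V, N) = Add(12, Mul(6, Add(-4, Mul(6, 5, Add(1, -3))))) = Add(12, Mul(6, Add(-4, Mul(6, 5, -2)))) = Add(12, Mul(6, Add(-4, -60))) = Add(12, Mul(6, -64)) = Add(12, -384) = -372)
Mul(Add(-5, Function('x')(7, 3)), 11) = Mul(Add(-5, -372), 11) = Mul(-377, 11) = -4147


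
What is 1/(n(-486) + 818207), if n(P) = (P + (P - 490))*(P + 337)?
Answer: 1/1036045 ≈ 9.6521e-7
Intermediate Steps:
n(P) = (-490 + 2*P)*(337 + P) (n(P) = (P + (-490 + P))*(337 + P) = (-490 + 2*P)*(337 + P))
1/(n(-486) + 818207) = 1/((-165130 + 2*(-486)**2 + 184*(-486)) + 818207) = 1/((-165130 + 2*236196 - 89424) + 818207) = 1/((-165130 + 472392 - 89424) + 818207) = 1/(217838 + 818207) = 1/1036045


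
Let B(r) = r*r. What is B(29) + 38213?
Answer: 39054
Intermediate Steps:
B(r) = r**2
B(29) + 38213 = 29**2 + 38213 = 841 + 38213 = 39054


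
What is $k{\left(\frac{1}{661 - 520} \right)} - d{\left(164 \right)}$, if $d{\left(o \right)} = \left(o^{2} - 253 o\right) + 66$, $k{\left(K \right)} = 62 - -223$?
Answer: $14815$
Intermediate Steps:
$k{\left(K \right)} = 285$ ($k{\left(K \right)} = 62 + 223 = 285$)
$d{\left(o \right)} = 66 + o^{2} - 253 o$
$k{\left(\frac{1}{661 - 520} \right)} - d{\left(164 \right)} = 285 - \left(66 + 164^{2} - 41492\right) = 285 - \left(66 + 26896 - 41492\right) = 285 - -14530 = 285 + 14530 = 14815$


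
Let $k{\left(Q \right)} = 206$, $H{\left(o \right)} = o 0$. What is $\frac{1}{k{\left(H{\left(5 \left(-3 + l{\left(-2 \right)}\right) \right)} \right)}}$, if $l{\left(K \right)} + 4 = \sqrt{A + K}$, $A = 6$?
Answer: $\frac{1}{206} \approx 0.0048544$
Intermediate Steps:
$l{\left(K \right)} = -4 + \sqrt{6 + K}$
$H{\left(o \right)} = 0$
$\frac{1}{k{\left(H{\left(5 \left(-3 + l{\left(-2 \right)}\right) \right)} \right)}} = \frac{1}{206}$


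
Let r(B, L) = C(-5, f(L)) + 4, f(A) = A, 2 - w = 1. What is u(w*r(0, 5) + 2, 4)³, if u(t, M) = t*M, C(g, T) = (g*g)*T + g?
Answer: 128024064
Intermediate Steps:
w = 1 (w = 2 - 1*1 = 2 - 1 = 1)
C(g, T) = g + T*g² (C(g, T) = g²*T + g = T*g² + g = g + T*g²)
r(B, L) = -1 + 25*L (r(B, L) = -5*(1 + L*(-5)) + 4 = -5*(1 - 5*L) + 4 = (-5 + 25*L) + 4 = -1 + 25*L)
u(t, M) = M*t
u(w*r(0, 5) + 2, 4)³ = (4*(1*(-1 + 25*5) + 2))³ = (4*(1*(-1 + 125) + 2))³ = (4*(1*124 + 2))³ = (4*(124 + 2))³ = (4*126)³ = 504³ = 128024064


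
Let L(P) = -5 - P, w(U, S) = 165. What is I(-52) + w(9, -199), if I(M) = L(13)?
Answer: 147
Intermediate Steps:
I(M) = -18 (I(M) = -5 - 1*13 = -5 - 13 = -18)
I(-52) + w(9, -199) = -18 + 165 = 147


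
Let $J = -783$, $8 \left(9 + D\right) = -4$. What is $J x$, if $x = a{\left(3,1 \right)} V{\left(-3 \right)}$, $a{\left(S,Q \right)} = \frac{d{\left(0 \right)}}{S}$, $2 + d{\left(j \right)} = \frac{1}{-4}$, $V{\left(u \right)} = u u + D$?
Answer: $- \frac{2349}{8} \approx -293.63$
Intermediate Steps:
$D = - \frac{19}{2}$ ($D = -9 + \frac{1}{8} \left(-4\right) = -9 - \frac{1}{2} = - \frac{19}{2} \approx -9.5$)
$V{\left(u \right)} = - \frac{19}{2} + u^{2}$ ($V{\left(u \right)} = u u - \frac{19}{2} = u^{2} - \frac{19}{2} = - \frac{19}{2} + u^{2}$)
$d{\left(j \right)} = - \frac{9}{4}$ ($d{\left(j \right)} = -2 + \frac{1}{-4} = -2 - \frac{1}{4} = - \frac{9}{4}$)
$a{\left(S,Q \right)} = - \frac{9}{4 S}$
$x = \frac{3}{8}$ ($x = - \frac{9}{4 \cdot 3} \left(- \frac{19}{2} + \left(-3\right)^{2}\right) = \left(- \frac{9}{4}\right) \frac{1}{3} \left(- \frac{19}{2} + 9\right) = \left(- \frac{3}{4}\right) \left(- \frac{1}{2}\right) = \frac{3}{8} \approx 0.375$)
$J x = \left(-783\right) \frac{3}{8} = - \frac{2349}{8}$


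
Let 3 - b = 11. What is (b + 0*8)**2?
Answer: 64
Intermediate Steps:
b = -8 (b = 3 - 1*11 = 3 - 11 = -8)
(b + 0*8)**2 = (-8 + 0*8)**2 = (-8 + 0)**2 = (-8)**2 = 64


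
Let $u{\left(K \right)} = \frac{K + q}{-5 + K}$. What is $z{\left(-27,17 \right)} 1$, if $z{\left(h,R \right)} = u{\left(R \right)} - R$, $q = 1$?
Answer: $- \frac{31}{2} \approx -15.5$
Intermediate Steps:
$u{\left(K \right)} = \frac{1 + K}{-5 + K}$ ($u{\left(K \right)} = \frac{K + 1}{-5 + K} = \frac{1 + K}{-5 + K}$)
$z{\left(h,R \right)} = - R + \frac{1 + R}{-5 + R}$ ($z{\left(h,R \right)} = \frac{1 + R}{-5 + R} - R = - R + \frac{1 + R}{-5 + R}$)
$z{\left(-27,17 \right)} 1 = \frac{1 + 17 - 17 \left(-5 + 17\right)}{-5 + 17} \cdot 1 = \frac{1 + 17 - 17 \cdot 12}{12} \cdot 1 = \frac{1 + 17 - 204}{12} \cdot 1 = \frac{1}{12} \left(-186\right) 1 = \left(- \frac{31}{2}\right) 1 = - \frac{31}{2}$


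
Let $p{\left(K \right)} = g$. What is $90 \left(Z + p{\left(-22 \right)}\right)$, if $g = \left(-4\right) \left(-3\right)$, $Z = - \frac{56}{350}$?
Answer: $\frac{5328}{5} \approx 1065.6$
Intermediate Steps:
$Z = - \frac{4}{25}$ ($Z = \left(-56\right) \frac{1}{350} = - \frac{4}{25} \approx -0.16$)
$g = 12$
$p{\left(K \right)} = 12$
$90 \left(Z + p{\left(-22 \right)}\right) = 90 \left(- \frac{4}{25} + 12\right) = 90 \cdot \frac{296}{25} = \frac{5328}{5}$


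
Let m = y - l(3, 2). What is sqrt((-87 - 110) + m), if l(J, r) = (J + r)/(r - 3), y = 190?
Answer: I*sqrt(2) ≈ 1.4142*I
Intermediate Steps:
l(J, r) = (J + r)/(-3 + r)
m = 195 (m = 190 - (3 + 2)/(-3 + 2) = 190 - 5/(-1) = 190 - (-1)*5 = 190 - 1*(-5) = 190 + 5 = 195)
sqrt((-87 - 110) + m) = sqrt((-87 - 110) + 195) = sqrt(-197 + 195) = sqrt(-2) = I*sqrt(2)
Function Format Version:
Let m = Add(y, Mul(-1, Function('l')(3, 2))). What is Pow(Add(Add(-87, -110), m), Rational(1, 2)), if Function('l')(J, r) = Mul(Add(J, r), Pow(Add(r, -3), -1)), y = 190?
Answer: Mul(I, Pow(2, Rational(1, 2))) ≈ Mul(1.4142, I)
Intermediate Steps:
Function('l')(J, r) = Mul(Pow(Add(-3, r), -1), Add(J, r)) (Function('l')(J, r) = Mul(Add(J, r), Pow(Add(-3, r), -1)) = Mul(Pow(Add(-3, r), -1), Add(J, r)))
m = 195 (m = Add(190, Mul(-1, Mul(Pow(Add(-3, 2), -1), Add(3, 2)))) = Add(190, Mul(-1, Mul(Pow(-1, -1), 5))) = Add(190, Mul(-1, Mul(-1, 5))) = Add(190, Mul(-1, -5)) = Add(190, 5) = 195)
Pow(Add(Add(-87, -110), m), Rational(1, 2)) = Pow(Add(Add(-87, -110), 195), Rational(1, 2)) = Pow(Add(-197, 195), Rational(1, 2)) = Pow(-2, Rational(1, 2)) = Mul(I, Pow(2, Rational(1, 2)))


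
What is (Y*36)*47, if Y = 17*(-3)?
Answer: -86292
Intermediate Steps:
Y = -51
(Y*36)*47 = -51*36*47 = -1836*47 = -86292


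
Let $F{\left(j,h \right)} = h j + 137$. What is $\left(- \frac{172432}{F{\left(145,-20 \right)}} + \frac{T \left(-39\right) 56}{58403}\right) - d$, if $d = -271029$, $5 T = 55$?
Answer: $\frac{43745273343965}{161367489} \approx 2.7109 \cdot 10^{5}$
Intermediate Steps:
$T = 11$ ($T = \frac{1}{5} \cdot 55 = 11$)
$F{\left(j,h \right)} = 137 + h j$
$\left(- \frac{172432}{F{\left(145,-20 \right)}} + \frac{T \left(-39\right) 56}{58403}\right) - d = \left(- \frac{172432}{137 - 2900} + \frac{11 \left(-39\right) 56}{58403}\right) - -271029 = \left(- \frac{172432}{137 - 2900} + \left(-429\right) 56 \cdot \frac{1}{58403}\right) + 271029 = \left(- \frac{172432}{-2763} - \frac{24024}{58403}\right) + 271029 = \left(\left(-172432\right) \left(- \frac{1}{2763}\right) - \frac{24024}{58403}\right) + 271029 = \left(\frac{172432}{2763} - \frac{24024}{58403}\right) + 271029 = \frac{10004167784}{161367489} + 271029 = \frac{43745273343965}{161367489}$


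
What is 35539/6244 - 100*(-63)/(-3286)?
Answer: 5531711/1465556 ≈ 3.7745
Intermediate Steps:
35539/6244 - 100*(-63)/(-3286) = 35539*(1/6244) + 6300*(-1/3286) = 5077/892 - 3150/1643 = 5531711/1465556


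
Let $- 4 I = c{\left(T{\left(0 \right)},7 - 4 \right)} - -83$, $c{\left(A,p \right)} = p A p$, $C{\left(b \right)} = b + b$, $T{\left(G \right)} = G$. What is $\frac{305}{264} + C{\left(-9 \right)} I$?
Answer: $\frac{98909}{264} \approx 374.66$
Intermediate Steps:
$C{\left(b \right)} = 2 b$
$c{\left(A,p \right)} = A p^{2}$ ($c{\left(A,p \right)} = A p p = A p^{2}$)
$I = - \frac{83}{4}$ ($I = - \frac{0 \left(7 - 4\right)^{2} - -83}{4} = - \frac{0 \left(7 - 4\right)^{2} + 83}{4} = - \frac{0 \cdot 3^{2} + 83}{4} = - \frac{0 \cdot 9 + 83}{4} = - \frac{0 + 83}{4} = \left(- \frac{1}{4}\right) 83 = - \frac{83}{4} \approx -20.75$)
$\frac{305}{264} + C{\left(-9 \right)} I = \frac{305}{264} + 2 \left(-9\right) \left(- \frac{83}{4}\right) = 305 \cdot \frac{1}{264} - - \frac{747}{2} = \frac{305}{264} + \frac{747}{2} = \frac{98909}{264}$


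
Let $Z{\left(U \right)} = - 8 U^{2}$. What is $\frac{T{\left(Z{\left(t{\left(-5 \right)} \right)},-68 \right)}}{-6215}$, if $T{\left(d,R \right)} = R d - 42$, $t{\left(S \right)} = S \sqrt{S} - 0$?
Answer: $\frac{68042}{6215} \approx 10.948$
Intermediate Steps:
$t{\left(S \right)} = S^{\frac{3}{2}}$ ($t{\left(S \right)} = S^{\frac{3}{2}} + 0 = S^{\frac{3}{2}}$)
$T{\left(d,R \right)} = -42 + R d$
$\frac{T{\left(Z{\left(t{\left(-5 \right)} \right)},-68 \right)}}{-6215} = \frac{-42 - 68 \left(- 8 \left(\left(-5\right)^{\frac{3}{2}}\right)^{2}\right)}{-6215} = \left(-42 - 68 \left(- 8 \left(- 5 i \sqrt{5}\right)^{2}\right)\right) \left(- \frac{1}{6215}\right) = \left(-42 - 68 \left(\left(-8\right) \left(-125\right)\right)\right) \left(- \frac{1}{6215}\right) = \left(-42 - 68000\right) \left(- \frac{1}{6215}\right) = \left(-68042\right) \left(- \frac{1}{6215}\right) = \frac{68042}{6215}$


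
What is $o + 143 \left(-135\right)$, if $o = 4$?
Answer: $-19301$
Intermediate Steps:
$o + 143 \left(-135\right) = 4 + 143 \left(-135\right) = 4 - 19305 = -19301$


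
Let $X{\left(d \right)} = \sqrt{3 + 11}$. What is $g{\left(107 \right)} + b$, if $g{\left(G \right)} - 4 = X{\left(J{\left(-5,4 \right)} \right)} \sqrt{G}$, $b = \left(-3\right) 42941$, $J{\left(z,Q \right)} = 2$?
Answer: $-128819 + \sqrt{1498} \approx -1.2878 \cdot 10^{5}$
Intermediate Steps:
$X{\left(d \right)} = \sqrt{14}$
$b = -128823$
$g{\left(G \right)} = 4 + \sqrt{14} \sqrt{G}$
$g{\left(107 \right)} + b = \left(4 + \sqrt{14} \sqrt{107}\right) - 128823 = \left(4 + \sqrt{1498}\right) - 128823 = -128819 + \sqrt{1498}$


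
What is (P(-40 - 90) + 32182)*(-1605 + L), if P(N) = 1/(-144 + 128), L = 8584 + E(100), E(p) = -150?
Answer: 3516327219/16 ≈ 2.1977e+8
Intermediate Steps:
L = 8434 (L = 8584 - 150 = 8434)
P(N) = -1/16 (P(N) = 1/(-16) = -1/16)
(P(-40 - 90) + 32182)*(-1605 + L) = (-1/16 + 32182)*(-1605 + 8434) = (514911/16)*6829 = 3516327219/16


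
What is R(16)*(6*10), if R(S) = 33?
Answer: 1980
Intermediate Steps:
R(16)*(6*10) = 33*(6*10) = 33*60 = 1980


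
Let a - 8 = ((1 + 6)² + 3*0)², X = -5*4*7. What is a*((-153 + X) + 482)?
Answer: 455301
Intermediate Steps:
X = -140 (X = -20*7 = -140)
a = 2409 (a = 8 + ((1 + 6)² + 3*0)² = 8 + (7² + 0)² = 8 + (49 + 0)² = 8 + 49² = 8 + 2401 = 2409)
a*((-153 + X) + 482) = 2409*((-153 - 140) + 482) = 2409*(-293 + 482) = 2409*189 = 455301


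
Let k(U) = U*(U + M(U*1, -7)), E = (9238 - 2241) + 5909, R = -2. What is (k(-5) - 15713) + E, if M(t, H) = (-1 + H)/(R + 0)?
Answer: -2802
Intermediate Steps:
M(t, H) = ½ - H/2 (M(t, H) = (-1 + H)/(-2 + 0) = (-1 + H)/(-2) = (-1 + H)*(-½) = ½ - H/2)
E = 12906 (E = 6997 + 5909 = 12906)
k(U) = U*(4 + U) (k(U) = U*(U + (½ - ½*(-7))) = U*(U + (½ + 7/2)) = U*(U + 4) = U*(4 + U))
(k(-5) - 15713) + E = (-5*(4 - 5) - 15713) + 12906 = (-5*(-1) - 15713) + 12906 = (5 - 15713) + 12906 = -15708 + 12906 = -2802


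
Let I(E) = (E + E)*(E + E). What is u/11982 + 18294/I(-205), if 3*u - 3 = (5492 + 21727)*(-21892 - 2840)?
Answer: -4715039653099/251771775 ≈ -18727.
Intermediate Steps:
u = -224393435 (u = 1 + ((5492 + 21727)*(-21892 - 2840))/3 = 1 + (27219*(-24732))/3 = 1 + (⅓)*(-673180308) = 1 - 224393436 = -224393435)
I(E) = 4*E² (I(E) = (2*E)*(2*E) = 4*E²)
u/11982 + 18294/I(-205) = -224393435/11982 + 18294/((4*(-205)²)) = -224393435*1/11982 + 18294/((4*42025)) = -224393435/11982 + 18294/168100 = -224393435/11982 + 18294*(1/168100) = -224393435/11982 + 9147/84050 = -4715039653099/251771775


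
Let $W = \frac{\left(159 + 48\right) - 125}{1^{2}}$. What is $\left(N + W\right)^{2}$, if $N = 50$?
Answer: $17424$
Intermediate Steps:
$W = 82$ ($W = \frac{207 - 125}{1} = \left(207 - 125\right) 1 = 82 \cdot 1 = 82$)
$\left(N + W\right)^{2} = \left(50 + 82\right)^{2} = 132^{2} = 17424$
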